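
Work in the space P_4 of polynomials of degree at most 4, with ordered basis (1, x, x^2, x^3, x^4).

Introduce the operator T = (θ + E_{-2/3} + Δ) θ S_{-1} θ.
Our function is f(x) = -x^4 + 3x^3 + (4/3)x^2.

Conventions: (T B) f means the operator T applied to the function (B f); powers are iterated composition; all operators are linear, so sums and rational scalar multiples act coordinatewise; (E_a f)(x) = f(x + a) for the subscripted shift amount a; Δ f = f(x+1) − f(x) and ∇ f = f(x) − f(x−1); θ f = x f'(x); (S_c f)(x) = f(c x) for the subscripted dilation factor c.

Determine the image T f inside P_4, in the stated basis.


θ f = -4x^4 + 9x^3 + (8/3)x^2
S_{-1} θ f = -4x^4 - 9x^3 + (8/3)x^2
θ (S_{-1} θ) f = -16x^4 - 27x^3 + (16/3)x^2
θ θ (S_{-1} θ) f = -64x^4 - 81x^3 + (32/3)x^2
E_{-2/3} θ (S_{-1} θ) f = -16x^4 + (47/3)x^3 + (50/3)x^2 - (652/27)x + 584/81
Δ θ (S_{-1} θ) f = -64x^3 - 177x^2 - (403/3)x - 113/3
(θ + E_{-2/3} + Δ) θ (S_{-1} θ) f = -80x^4 - (388/3)x^3 - (449/3)x^2 - (4279/27)x - 2467/81

g(x) = -80x^4 - (388/3)x^3 - (449/3)x^2 - (4279/27)x - 2467/81


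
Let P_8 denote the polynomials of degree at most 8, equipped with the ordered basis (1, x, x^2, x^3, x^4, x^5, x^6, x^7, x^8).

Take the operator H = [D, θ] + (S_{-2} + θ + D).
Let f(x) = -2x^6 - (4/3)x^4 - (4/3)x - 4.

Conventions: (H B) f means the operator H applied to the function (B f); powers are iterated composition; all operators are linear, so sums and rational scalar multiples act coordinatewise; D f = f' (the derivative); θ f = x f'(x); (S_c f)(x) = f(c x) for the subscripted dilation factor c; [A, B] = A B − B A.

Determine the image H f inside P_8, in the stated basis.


θ f = -12x^6 - (16/3)x^4 - (4/3)x
D θ f = -72x^5 - (64/3)x^3 - 4/3
D f = -12x^5 - (16/3)x^3 - 4/3
θ D f = -60x^5 - 16x^3
[D, θ] f = -12x^5 - (16/3)x^3 - 4/3
S_{-2} f = -128x^6 - (64/3)x^4 + (8/3)x - 4
θ f = -12x^6 - (16/3)x^4 - (4/3)x
D f = -12x^5 - (16/3)x^3 - 4/3
(S_{-2} + θ + D) f = -140x^6 - 12x^5 - (80/3)x^4 - (16/3)x^3 + (4/3)x - 16/3
([D, θ] + (S_{-2} + θ + D)) f = -140x^6 - 24x^5 - (80/3)x^4 - (32/3)x^3 + (4/3)x - 20/3

the result is g(x) = -140x^6 - 24x^5 - (80/3)x^4 - (32/3)x^3 + (4/3)x - 20/3


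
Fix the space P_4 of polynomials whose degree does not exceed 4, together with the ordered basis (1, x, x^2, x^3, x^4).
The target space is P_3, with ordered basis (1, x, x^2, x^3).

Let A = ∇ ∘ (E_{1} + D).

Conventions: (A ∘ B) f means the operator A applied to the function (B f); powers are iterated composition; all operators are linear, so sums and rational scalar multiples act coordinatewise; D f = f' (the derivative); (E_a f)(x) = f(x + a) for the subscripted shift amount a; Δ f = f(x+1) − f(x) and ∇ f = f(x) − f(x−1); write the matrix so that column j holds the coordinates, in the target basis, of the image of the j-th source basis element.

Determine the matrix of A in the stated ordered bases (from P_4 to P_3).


the matrix is [[0, 1, 3, -2, 5]; [0, 0, 2, 9, -8]; [0, 0, 0, 3, 18]; [0, 0, 0, 0, 4]] (rows listed top to bottom)

image of 1: 0
image of x: 1
image of x^2: 2x + 3
image of x^3: 3x^2 + 9x - 2
image of x^4: 4x^3 + 18x^2 - 8x + 5
each image's coordinates form column j of the matrix


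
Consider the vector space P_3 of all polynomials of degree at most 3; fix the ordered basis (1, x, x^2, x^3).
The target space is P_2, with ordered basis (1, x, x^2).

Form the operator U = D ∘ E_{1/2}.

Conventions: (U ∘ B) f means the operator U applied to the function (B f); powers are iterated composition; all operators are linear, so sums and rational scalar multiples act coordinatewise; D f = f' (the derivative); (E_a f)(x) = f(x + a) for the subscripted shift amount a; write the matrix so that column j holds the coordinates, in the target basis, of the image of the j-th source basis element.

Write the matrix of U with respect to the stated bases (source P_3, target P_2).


image of 1: 0
image of x: 1
image of x^2: 2x + 1
image of x^3: 3x^2 + 3x + 3/4
each image's coordinates form column j of the matrix

the matrix is [[0, 1, 1, 3/4]; [0, 0, 2, 3]; [0, 0, 0, 3]] (rows listed top to bottom)


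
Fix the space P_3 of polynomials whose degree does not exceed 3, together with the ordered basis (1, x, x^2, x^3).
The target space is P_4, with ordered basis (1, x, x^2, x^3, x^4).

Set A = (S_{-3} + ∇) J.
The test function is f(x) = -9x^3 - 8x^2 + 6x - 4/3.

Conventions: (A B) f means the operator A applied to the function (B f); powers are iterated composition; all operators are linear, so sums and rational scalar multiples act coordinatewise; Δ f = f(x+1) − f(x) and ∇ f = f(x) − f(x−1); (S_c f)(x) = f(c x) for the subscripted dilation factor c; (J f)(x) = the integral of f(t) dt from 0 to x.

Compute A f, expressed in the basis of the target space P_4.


J f = -(9/4)x^4 - (8/3)x^3 + 3x^2 - (4/3)x
S_{-3} J f = -(729/4)x^4 + 72x^3 + 27x^2 + 4x
∇ J f = -9x^3 + (11/2)x^2 + 5x - 19/4
(S_{-3} + ∇) J f = -(729/4)x^4 + 63x^3 + (65/2)x^2 + 9x - 19/4

the image equals g(x) = -(729/4)x^4 + 63x^3 + (65/2)x^2 + 9x - 19/4


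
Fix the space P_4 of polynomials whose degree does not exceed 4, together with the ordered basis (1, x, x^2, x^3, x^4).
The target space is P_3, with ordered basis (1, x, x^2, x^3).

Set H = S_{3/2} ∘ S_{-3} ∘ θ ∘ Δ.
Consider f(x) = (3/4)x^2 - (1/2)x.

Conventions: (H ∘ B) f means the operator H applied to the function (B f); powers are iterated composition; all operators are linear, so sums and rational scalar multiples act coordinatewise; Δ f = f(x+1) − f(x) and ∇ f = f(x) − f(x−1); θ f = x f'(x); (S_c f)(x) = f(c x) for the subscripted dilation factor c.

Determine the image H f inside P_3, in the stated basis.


g(x) = -(27/4)x

Δ f = (3/2)x + 1/4
θ Δ f = (3/2)x
S_{-3} θ Δ f = -(9/2)x
S_{3/2} S_{-3} θ Δ f = -(27/4)x


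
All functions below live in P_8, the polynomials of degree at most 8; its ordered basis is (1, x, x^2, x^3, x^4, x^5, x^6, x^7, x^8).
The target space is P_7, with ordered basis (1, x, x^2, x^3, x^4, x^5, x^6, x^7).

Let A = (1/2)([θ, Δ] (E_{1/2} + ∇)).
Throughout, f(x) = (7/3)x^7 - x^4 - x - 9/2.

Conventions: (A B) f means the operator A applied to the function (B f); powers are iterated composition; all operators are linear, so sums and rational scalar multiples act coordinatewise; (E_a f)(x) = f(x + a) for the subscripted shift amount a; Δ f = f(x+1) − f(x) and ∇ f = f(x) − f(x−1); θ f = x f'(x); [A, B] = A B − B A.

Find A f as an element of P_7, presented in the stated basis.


E_{1/2} f = (7/3)x^7 + (49/6)x^6 + (49/4)x^5 + (221/24)x^4 + (149/48)x^3 + (1/32)x^2 - (239/192)x - 1937/384
∇ f = (49/3)x^6 - 49x^5 + (245/3)x^4 - (257/3)x^3 + 55x^2 - (61/3)x + 7/3
(E_{1/2} + ∇) f = (7/3)x^7 + (49/2)x^6 - (147/4)x^5 + (727/8)x^4 - (1321/16)x^3 + (1761/32)x^2 - (1381/64)x - 347/128
Δ (E_{1/2} + ∇) f = (49/3)x^6 + 196x^5 + (3185/12)x^4 + (1703/3)x^3 + (5545/16)x^2 + (4931/24)x + 6115/192
θ Δ (E_{1/2} + ∇) f = 98x^6 + 980x^5 + (3185/3)x^4 + 1703x^3 + (5545/8)x^2 + (4931/24)x
θ (E_{1/2} + ∇) f = (49/3)x^7 + 147x^6 - (735/4)x^5 + (727/2)x^4 - (3963/16)x^3 + (1761/16)x^2 - (1381/64)x
Δ θ (E_{1/2} + ∇) f = (343/3)x^6 + 1225x^5 + (22295/12)x^4 + (18769/6)x^3 + (34375/16)x^2 + (48415/48)x + 35305/192
[θ, Δ] (E_{1/2} + ∇) f = -(49/3)x^6 - 245x^5 - (3185/4)x^4 - (8551/6)x^3 - (23285/16)x^2 - (12851/16)x - 35305/192
((1/2)([θ, Δ] (E_{1/2} + ∇))) f = -(49/6)x^6 - (245/2)x^5 - (3185/8)x^4 - (8551/12)x^3 - (23285/32)x^2 - (12851/32)x - 35305/384

g(x) = -(49/6)x^6 - (245/2)x^5 - (3185/8)x^4 - (8551/12)x^3 - (23285/32)x^2 - (12851/32)x - 35305/384


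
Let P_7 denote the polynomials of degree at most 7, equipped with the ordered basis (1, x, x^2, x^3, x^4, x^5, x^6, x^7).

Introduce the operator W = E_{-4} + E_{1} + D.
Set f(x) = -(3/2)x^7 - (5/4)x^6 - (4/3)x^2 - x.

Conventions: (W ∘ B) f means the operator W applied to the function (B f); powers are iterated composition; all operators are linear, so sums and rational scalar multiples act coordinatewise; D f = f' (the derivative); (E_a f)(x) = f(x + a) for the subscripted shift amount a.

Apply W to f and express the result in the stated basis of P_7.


E_{-4} f = -(3/2)x^7 + (163/4)x^6 - 474x^5 + 3060x^4 - 11840x^3 + (82364/3)x^2 - (105955/3)x + 58316/3
E_{1} f = -(3/2)x^7 - (47/4)x^6 - 39x^5 - (285/4)x^4 - (155/2)x^3 - (619/12)x^2 - (65/3)x - 61/12
D f = -(21/2)x^6 - (15/2)x^5 - (8/3)x - 1
(E_{-4} + E_{1} + D) f = -3x^7 + (37/2)x^6 - (1041/2)x^5 + (11955/4)x^4 - (23835/2)x^3 + (328837/12)x^2 - (106028/3)x + 233191/12

the result is g(x) = -3x^7 + (37/2)x^6 - (1041/2)x^5 + (11955/4)x^4 - (23835/2)x^3 + (328837/12)x^2 - (106028/3)x + 233191/12


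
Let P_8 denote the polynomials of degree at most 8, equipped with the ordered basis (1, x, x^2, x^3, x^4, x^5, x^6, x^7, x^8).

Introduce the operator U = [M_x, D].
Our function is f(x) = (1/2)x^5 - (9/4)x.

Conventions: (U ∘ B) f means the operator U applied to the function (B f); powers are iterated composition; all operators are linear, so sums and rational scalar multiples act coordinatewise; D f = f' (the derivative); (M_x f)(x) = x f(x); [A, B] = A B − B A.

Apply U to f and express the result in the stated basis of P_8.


g(x) = -(1/2)x^5 + (9/4)x

D f = (5/2)x^4 - 9/4
M_x D f = (5/2)x^5 - (9/4)x
M_x f = (1/2)x^6 - (9/4)x^2
D M_x f = 3x^5 - (9/2)x
[M_x, D] f = -(1/2)x^5 + (9/4)x


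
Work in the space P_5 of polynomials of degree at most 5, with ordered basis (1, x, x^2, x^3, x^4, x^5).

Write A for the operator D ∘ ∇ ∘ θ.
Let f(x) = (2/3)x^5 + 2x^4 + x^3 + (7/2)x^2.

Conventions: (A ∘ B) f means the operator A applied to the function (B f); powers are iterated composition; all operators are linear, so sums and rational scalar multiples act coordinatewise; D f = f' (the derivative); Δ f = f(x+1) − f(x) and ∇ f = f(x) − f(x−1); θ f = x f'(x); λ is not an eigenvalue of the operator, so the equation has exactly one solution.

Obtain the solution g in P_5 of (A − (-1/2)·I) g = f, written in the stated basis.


the image equals g(x) = (4/3)x^5 + 4x^4 - (794/3)x^3 + 23x^2 + (28936/3)x - 15028/3

write g with unknown coordinates in the stated basis and equate coefficients in (A − (-1/2)·I) g = f
solving from the highest basis element down gives g = (4/3)x^5 + 4x^4 - (794/3)x^3 + 23x^2 + (28936/3)x - 15028/3
check: A g = (400/3)x^3 - 8x^2 - (14468/3)x + 7514/3
so A g − (-1/2)·g = (2/3)x^5 + 2x^4 + x^3 + (7/2)x^2 = f ✓


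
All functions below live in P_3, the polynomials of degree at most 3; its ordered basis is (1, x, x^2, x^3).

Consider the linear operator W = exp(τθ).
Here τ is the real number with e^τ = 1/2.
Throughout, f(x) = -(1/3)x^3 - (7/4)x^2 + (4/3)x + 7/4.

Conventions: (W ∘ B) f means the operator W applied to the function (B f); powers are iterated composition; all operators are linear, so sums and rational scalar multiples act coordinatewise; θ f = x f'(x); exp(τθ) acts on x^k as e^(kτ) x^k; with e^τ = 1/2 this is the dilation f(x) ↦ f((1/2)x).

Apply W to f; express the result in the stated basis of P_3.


the image equals g(x) = -(1/24)x^3 - (7/16)x^2 + (2/3)x + 7/4

exp(τθ) x^k = e^(kτ) x^k; with e^τ = 1/2 this sends x^k to (1/2)^k x^k
x ↦ 1/2 x
x^2 ↦ 1/4 x^2
x^3 ↦ 1/8 x^3
applying this coordinatewise to f: exp(τθ) f = -(1/24)x^3 - (7/16)x^2 + (2/3)x + 7/4


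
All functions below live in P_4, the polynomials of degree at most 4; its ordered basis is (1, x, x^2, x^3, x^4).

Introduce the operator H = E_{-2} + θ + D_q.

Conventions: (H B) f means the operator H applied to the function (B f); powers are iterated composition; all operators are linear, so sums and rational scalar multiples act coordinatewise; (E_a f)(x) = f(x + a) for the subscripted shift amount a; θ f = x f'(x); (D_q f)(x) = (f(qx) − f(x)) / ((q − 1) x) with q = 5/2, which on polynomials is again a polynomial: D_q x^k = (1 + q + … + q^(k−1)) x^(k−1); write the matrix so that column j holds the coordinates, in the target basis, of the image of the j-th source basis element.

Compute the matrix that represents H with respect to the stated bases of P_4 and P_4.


the matrix is [[1, -1, 4, -8, 16]; [0, 2, -1/2, 12, -32]; [0, 0, 3, 15/4, 24]; [0, 0, 0, 4, 139/8]; [0, 0, 0, 0, 5]] (rows listed top to bottom)

image of 1: 1
image of x: 2x - 1
image of x^2: 3x^2 - (1/2)x + 4
image of x^3: 4x^3 + (15/4)x^2 + 12x - 8
image of x^4: 5x^4 + (139/8)x^3 + 24x^2 - 32x + 16
each image's coordinates form column j of the matrix


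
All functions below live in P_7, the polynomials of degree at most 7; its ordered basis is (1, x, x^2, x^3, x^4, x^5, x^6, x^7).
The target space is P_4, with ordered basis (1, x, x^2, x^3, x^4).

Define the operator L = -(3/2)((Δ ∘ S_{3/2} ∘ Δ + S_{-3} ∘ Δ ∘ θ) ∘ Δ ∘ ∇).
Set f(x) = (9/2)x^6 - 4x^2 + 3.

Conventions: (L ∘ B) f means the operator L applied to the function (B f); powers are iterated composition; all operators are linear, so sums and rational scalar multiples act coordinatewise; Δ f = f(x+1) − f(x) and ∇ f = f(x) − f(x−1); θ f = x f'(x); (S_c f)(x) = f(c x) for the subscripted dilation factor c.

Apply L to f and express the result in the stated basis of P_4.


the image equals g(x) = 87480x^3 - (207765/4)x^2 - (6075/4)x - 8505

∇ f = 27x^5 - (135/2)x^4 + 90x^3 - (135/2)x^2 + 19x - 1/2
Δ ∇ f = 135x^4 + 135x^2 + 1
Δ Δ ∇ f = 540x^3 + 810x^2 + 810x + 270
S_{3/2} Δ Δ ∇ f = (3645/2)x^3 + (3645/2)x^2 + 1215x + 270
Δ S_{3/2} Δ Δ ∇ f = (10935/2)x^2 + (18225/2)x + 4860
θ Δ ∇ f = 540x^4 + 270x^2
Δ θ Δ ∇ f = 2160x^3 + 3240x^2 + 2700x + 810
S_{-3} Δ θ Δ ∇ f = -58320x^3 + 29160x^2 - 8100x + 810
(Δ ∘ S_{3/2} ∘ Δ + S_{-3} ∘ Δ ∘ θ) Δ ∇ f = -58320x^3 + (69255/2)x^2 + (2025/2)x + 5670
(-(3/2)((Δ ∘ S_{3/2} ∘ Δ + S_{-3} ∘ Δ ∘ θ) ∘ Δ ∘ ∇)) f = 87480x^3 - (207765/4)x^2 - (6075/4)x - 8505


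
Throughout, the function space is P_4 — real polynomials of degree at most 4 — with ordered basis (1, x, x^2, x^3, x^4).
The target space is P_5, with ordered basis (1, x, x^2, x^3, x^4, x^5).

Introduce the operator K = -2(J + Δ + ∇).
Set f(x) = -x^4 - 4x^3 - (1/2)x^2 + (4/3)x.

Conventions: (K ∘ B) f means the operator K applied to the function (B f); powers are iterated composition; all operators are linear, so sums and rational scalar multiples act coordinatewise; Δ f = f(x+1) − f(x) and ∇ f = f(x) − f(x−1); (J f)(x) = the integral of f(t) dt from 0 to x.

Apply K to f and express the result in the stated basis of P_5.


the result is g(x) = (2/5)x^5 + 2x^4 + (49/3)x^3 + (140/3)x^2 + 20x + 32/3

J f = -(1/5)x^5 - x^4 - (1/6)x^3 + (2/3)x^2
Δ f = -4x^3 - 18x^2 - 17x - 25/6
∇ f = -4x^3 - 6x^2 + 7x - 7/6
(J + Δ + ∇) f = -(1/5)x^5 - x^4 - (49/6)x^3 - (70/3)x^2 - 10x - 16/3
(-2(J + Δ + ∇)) f = (2/5)x^5 + 2x^4 + (49/3)x^3 + (140/3)x^2 + 20x + 32/3


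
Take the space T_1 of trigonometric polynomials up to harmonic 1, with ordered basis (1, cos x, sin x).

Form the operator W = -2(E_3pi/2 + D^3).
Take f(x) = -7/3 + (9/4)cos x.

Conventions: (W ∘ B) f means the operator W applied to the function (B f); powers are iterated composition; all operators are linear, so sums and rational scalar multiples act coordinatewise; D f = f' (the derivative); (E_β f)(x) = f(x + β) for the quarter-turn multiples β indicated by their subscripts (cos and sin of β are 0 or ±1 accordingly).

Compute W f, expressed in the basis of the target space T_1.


E_3pi/2 f = -7/3 + (9/4)sin x
D f = -(9/4)sin x
D D f = -(9/4)cos x
D D D f = (9/4)sin x
(E_3pi/2 + D^3) f = -7/3 + (9/2)sin x
(-2(E_3pi/2 + D^3)) f = 14/3 - 9sin x

the image equals g(x) = 14/3 - 9sin x


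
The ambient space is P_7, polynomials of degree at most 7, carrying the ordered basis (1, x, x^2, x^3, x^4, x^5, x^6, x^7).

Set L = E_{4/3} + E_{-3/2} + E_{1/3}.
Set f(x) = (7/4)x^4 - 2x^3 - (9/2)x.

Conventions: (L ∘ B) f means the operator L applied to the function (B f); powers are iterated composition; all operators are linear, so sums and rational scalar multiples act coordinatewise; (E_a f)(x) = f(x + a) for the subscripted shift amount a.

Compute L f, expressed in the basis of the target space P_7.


the result is g(x) = (21/4)x^4 - (29/6)x^3 + (1019/24)x^2 - (9743/216)x + 80855/5184

E_{4/3} f = (7/4)x^4 + (22/3)x^3 + (32/3)x^2 + (77/54)x - 422/81
E_{-3/2} f = (7/4)x^4 - (25/2)x^3 + (261/8)x^2 - (333/8)x + 1431/64
E_{1/3} f = (7/4)x^4 + (1/3)x^3 - (5/6)x^2 - (265/54)x - 503/324
(E_{4/3} + E_{-3/2} + E_{1/3}) f = (21/4)x^4 - (29/6)x^3 + (1019/24)x^2 - (9743/216)x + 80855/5184


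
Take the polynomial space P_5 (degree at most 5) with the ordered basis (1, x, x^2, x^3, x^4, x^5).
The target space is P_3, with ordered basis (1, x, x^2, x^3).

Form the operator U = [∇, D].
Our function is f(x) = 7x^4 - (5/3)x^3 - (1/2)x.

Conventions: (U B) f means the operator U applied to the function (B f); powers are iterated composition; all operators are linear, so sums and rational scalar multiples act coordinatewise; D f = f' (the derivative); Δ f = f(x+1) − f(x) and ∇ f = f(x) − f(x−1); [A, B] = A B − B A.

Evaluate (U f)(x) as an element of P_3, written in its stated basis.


D f = 28x^3 - 5x^2 - 1/2
∇ D f = 84x^2 - 94x + 33
∇ f = 28x^3 - 47x^2 + 33x - 55/6
D ∇ f = 84x^2 - 94x + 33
[∇, D] f = 0

g(x) = 0


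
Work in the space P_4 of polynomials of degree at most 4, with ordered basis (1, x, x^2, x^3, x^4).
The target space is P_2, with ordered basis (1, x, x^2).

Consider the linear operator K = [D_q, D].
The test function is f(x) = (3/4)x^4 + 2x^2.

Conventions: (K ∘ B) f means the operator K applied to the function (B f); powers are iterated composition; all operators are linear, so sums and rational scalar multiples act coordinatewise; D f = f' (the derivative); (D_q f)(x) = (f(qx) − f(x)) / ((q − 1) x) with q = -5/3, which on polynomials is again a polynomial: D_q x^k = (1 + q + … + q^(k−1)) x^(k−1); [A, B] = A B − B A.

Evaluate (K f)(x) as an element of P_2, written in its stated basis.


g(x) = 12x^2 + 16/3

D f = 3x^3 + 4x
D_q D f = (19/3)x^2 + 4
D_q f = -(17/9)x^3 - (4/3)x
D D_q f = -(17/3)x^2 - 4/3
[D_q, D] f = 12x^2 + 16/3


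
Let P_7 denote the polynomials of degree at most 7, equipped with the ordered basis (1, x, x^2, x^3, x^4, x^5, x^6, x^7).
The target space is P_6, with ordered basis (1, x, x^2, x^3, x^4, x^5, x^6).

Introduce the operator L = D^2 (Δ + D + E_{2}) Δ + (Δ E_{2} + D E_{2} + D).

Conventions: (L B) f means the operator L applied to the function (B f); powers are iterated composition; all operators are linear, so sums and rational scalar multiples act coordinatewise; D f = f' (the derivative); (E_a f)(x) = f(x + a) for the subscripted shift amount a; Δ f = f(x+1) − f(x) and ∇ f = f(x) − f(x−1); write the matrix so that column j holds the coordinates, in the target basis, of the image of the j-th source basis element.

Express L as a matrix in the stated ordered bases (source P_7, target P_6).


image of 1: 0
image of x: 3
image of x^2: 6x + 9
image of x^3: 9x^2 + 27x + 37
image of x^4: 12x^3 + 54x^2 + 148x + 205
image of x^5: 15x^4 + 90x^3 + 370x^2 + 1025x + 851
image of x^6: 18x^5 + 135x^4 + 740x^3 + 3075x^2 + 5106x + 3347
image of x^7: 21x^6 + 189x^5 + 1295x^4 + 7175x^3 + 17871x^2 + 23429x + 12839
each image's coordinates form column j of the matrix

the matrix is [[0, 3, 9, 37, 205, 851, 3347, 12839]; [0, 0, 6, 27, 148, 1025, 5106, 23429]; [0, 0, 0, 9, 54, 370, 3075, 17871]; [0, 0, 0, 0, 12, 90, 740, 7175]; [0, 0, 0, 0, 0, 15, 135, 1295]; [0, 0, 0, 0, 0, 0, 18, 189]; [0, 0, 0, 0, 0, 0, 0, 21]] (rows listed top to bottom)


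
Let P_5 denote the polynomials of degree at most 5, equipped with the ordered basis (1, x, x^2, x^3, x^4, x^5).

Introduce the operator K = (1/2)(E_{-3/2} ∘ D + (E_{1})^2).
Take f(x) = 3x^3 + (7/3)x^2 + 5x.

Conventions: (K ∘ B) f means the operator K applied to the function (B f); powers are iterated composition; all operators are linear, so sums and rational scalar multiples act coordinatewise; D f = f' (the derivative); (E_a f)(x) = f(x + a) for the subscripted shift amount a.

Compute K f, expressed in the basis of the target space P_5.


g(x) = (3/2)x^3 + (44/3)x^2 + 14x + 739/24

D f = 9x^2 + (14/3)x + 5
E_{-3/2} D f = 9x^2 - (67/3)x + 73/4
E_{1} f = 3x^3 + (34/3)x^2 + (56/3)x + 31/3
E_{1} E_{1} f = 3x^3 + (61/3)x^2 + (151/3)x + 130/3
(E_{-3/2} ∘ D + (E_{1})^2) f = 3x^3 + (88/3)x^2 + 28x + 739/12
((1/2)(E_{-3/2} ∘ D + (E_{1})^2)) f = (3/2)x^3 + (44/3)x^2 + 14x + 739/24


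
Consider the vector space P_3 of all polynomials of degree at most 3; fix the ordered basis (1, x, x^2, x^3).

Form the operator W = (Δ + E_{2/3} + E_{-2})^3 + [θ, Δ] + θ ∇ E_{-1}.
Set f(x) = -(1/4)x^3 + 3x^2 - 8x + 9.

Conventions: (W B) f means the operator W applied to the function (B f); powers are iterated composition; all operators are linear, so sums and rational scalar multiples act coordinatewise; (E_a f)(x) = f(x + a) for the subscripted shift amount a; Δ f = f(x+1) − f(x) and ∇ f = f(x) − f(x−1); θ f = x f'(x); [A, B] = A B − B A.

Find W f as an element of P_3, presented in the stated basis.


Δ f = -(3/4)x^2 + (21/4)x - 21/4
E_{2/3} f = -(1/4)x^3 + (5/2)x^2 - (13/3)x + 133/27
E_{-2} f = -(1/4)x^3 + (9/2)x^2 - 23x + 39
(Δ + E_{2/3} + E_{-2}) f = -(1/2)x^3 + (25/4)x^2 - (265/12)x + 4177/108
Δ (Δ + E_{2/3} + E_{-2}) f = -(3/2)x^2 + 11x - 49/3
E_{2/3} (Δ + E_{2/3} + E_{-2}) f = -(1/2)x^3 + (21/4)x^2 - (173/12)x + 319/12
E_{-2} (Δ + E_{2/3} + E_{-2}) f = -(1/2)x^3 + (37/4)x^2 - (637/12)x + 12079/108
(Δ + E_{2/3} + E_{-2}) (Δ + E_{2/3} + E_{-2}) f = -x^3 + 13x^2 - (113/2)x + 6593/54
Δ (Δ + E_{2/3} + E_{-2}) (Δ + E_{2/3} + E_{-2}) f = -3x^2 + 23x - 89/2
E_{2/3} (Δ + E_{2/3} + E_{-2}) (Δ + E_{2/3} + E_{-2}) f = -x^3 + 11x^2 - (81/2)x + 4855/54
E_{-2} (Δ + E_{2/3} + E_{-2}) (Δ + E_{2/3} + E_{-2}) f = -x^3 + 19x^2 - (241/2)x + 15935/54
(Δ + E_{2/3} + E_{-2}) (Δ + E_{2/3} + E_{-2}) (Δ + E_{2/3} + E_{-2}) f = -2x^3 + 27x^2 - 138x + 681/2
Δ f = -(3/4)x^2 + (21/4)x - 21/4
θ Δ f = -(3/2)x^2 + (21/4)x
θ f = -(3/4)x^3 + 6x^2 - 8x
Δ θ f = -(9/4)x^2 + (39/4)x - 11/4
[θ, Δ] f = (3/4)x^2 - (9/2)x + 11/4
E_{-1} f = -(1/4)x^3 + (15/4)x^2 - (59/4)x + 81/4
∇ E_{-1} f = -(3/4)x^2 + (33/4)x - 75/4
θ ∇ E_{-1} f = -(3/2)x^2 + (33/4)x
((Δ + E_{2/3} + E_{-2})^3 + [θ, Δ] + θ ∇ E_{-1}) f = -2x^3 + (105/4)x^2 - (537/4)x + 1373/4

the result is g(x) = -2x^3 + (105/4)x^2 - (537/4)x + 1373/4


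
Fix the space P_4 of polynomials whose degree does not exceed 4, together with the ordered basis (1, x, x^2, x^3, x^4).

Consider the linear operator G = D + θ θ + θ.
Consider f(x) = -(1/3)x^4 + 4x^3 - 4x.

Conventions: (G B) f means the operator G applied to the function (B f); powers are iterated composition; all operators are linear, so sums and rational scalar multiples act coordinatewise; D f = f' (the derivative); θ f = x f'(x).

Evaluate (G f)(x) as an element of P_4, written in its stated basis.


D f = -(4/3)x^3 + 12x^2 - 4
θ f = -(4/3)x^4 + 12x^3 - 4x
θ θ f = -(16/3)x^4 + 36x^3 - 4x
θ f = -(4/3)x^4 + 12x^3 - 4x
(D + θ θ + θ) f = -(20/3)x^4 + (140/3)x^3 + 12x^2 - 8x - 4

g(x) = -(20/3)x^4 + (140/3)x^3 + 12x^2 - 8x - 4


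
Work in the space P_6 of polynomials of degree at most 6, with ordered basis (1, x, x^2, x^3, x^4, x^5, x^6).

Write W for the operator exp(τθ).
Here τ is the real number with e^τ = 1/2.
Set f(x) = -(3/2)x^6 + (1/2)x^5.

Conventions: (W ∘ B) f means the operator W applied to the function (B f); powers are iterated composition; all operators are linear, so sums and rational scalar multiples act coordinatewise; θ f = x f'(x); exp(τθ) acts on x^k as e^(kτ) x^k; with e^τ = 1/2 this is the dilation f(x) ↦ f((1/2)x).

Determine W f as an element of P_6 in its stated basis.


the result is g(x) = -(3/128)x^6 + (1/64)x^5

exp(τθ) x^k = e^(kτ) x^k; with e^τ = 1/2 this sends x^k to (1/2)^k x^k
x^5 ↦ 1/32 x^5
x^6 ↦ 1/64 x^6
applying this coordinatewise to f: exp(τθ) f = -(3/128)x^6 + (1/64)x^5


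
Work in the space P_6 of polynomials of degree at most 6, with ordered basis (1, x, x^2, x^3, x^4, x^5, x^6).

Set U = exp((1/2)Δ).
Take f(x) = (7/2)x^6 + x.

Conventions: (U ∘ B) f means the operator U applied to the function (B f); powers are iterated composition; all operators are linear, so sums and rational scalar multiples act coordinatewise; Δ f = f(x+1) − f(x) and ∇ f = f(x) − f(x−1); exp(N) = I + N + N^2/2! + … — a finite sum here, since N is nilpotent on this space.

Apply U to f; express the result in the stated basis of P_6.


the image equals g(x) = (7/2)x^6 + (21/2)x^5 + (315/8)x^4 + (385/4)x^3 + (5145/32)x^2 + (5429/32)x + 10837/128

order-1 term: (21/2)x^5 + (105/4)x^4 + 35x^3 + (105/4)x^2 + (21/2)x + 9/4
order-2 term: (105/8)x^4 + (105/2)x^3 + (735/8)x^2 + (315/4)x + 217/8
order-3 term: (35/4)x^3 + (315/8)x^2 + (525/8)x + 315/8
order-4 term: (105/32)x^2 + (105/8)x + 455/32
order-5 term: (21/32)x + 105/64
order-6 term: 7/128
the series for exp((1/2)Δ) f terminates at order 6
exp((1/2)Δ) f = (7/2)x^6 + (21/2)x^5 + (315/8)x^4 + (385/4)x^3 + (5145/32)x^2 + (5429/32)x + 10837/128


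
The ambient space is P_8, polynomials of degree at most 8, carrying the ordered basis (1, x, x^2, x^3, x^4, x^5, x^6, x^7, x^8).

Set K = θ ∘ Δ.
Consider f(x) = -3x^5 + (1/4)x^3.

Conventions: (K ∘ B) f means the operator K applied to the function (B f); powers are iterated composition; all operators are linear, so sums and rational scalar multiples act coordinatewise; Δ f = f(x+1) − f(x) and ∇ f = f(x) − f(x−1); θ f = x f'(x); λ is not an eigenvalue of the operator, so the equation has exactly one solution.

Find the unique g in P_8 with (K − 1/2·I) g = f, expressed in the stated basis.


write g with unknown coordinates in the stated basis and equate coefficients in (K − 1/2·I) g = f
solving from the highest basis element down gives g = 6x^5 + 240x^4 + (12239/2)x^3 + 79434x^2 + 356433x
check: K g = 120x^4 + 3060x^3 + 39717x^2 + (356433/2)x
so K g − 1/2·g = -3x^5 + (1/4)x^3 = f ✓

the result is g(x) = 6x^5 + 240x^4 + (12239/2)x^3 + 79434x^2 + 356433x


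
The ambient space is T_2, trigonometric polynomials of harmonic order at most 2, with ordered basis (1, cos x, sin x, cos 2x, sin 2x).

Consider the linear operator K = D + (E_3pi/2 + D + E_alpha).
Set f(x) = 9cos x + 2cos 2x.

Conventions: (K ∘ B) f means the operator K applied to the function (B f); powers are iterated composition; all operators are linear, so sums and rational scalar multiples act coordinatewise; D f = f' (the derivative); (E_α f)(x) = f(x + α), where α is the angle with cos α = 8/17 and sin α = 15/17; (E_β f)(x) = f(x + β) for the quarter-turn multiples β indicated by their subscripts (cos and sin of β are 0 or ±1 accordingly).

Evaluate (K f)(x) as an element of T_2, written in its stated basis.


the result is g(x) = (72/17)cos x - (288/17)sin x - (900/289)cos 2x - (2792/289)sin 2x

D f = -9sin x - 4sin 2x
E_3pi/2 f = 9sin x - 2cos 2x
D f = -9sin x - 4sin 2x
E_alpha f = (72/17)cos x - (135/17)sin x - (322/289)cos 2x - (480/289)sin 2x
(E_3pi/2 + D + E_alpha) f = (72/17)cos x - (135/17)sin x - (900/289)cos 2x - (1636/289)sin 2x
(D + (E_3pi/2 + D + E_alpha)) f = (72/17)cos x - (288/17)sin x - (900/289)cos 2x - (2792/289)sin 2x


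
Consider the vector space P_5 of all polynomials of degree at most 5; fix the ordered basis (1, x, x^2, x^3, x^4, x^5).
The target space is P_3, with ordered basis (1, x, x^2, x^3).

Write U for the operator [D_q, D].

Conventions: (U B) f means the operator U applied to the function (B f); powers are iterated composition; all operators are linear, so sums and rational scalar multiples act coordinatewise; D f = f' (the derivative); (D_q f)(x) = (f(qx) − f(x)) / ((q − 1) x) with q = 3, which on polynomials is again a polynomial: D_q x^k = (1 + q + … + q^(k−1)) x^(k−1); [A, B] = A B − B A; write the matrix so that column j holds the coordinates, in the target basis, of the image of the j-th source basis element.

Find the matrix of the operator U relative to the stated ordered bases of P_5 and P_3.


image of 1: 0
image of x: 0
image of x^2: -2
image of x^3: -14x
image of x^4: -68x^2
image of x^5: -284x^3
each image's coordinates form column j of the matrix

the matrix is [[0, 0, -2, 0, 0, 0]; [0, 0, 0, -14, 0, 0]; [0, 0, 0, 0, -68, 0]; [0, 0, 0, 0, 0, -284]] (rows listed top to bottom)


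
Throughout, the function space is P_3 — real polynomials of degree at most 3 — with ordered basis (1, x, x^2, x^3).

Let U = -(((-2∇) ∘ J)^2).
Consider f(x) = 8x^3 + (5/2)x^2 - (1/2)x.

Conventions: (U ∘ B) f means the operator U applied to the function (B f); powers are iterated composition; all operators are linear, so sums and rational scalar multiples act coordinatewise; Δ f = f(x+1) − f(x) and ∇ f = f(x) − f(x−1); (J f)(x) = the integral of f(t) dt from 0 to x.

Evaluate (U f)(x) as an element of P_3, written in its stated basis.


J f = 2x^4 + (5/6)x^3 - (1/4)x^2
∇ J f = 8x^3 - (19/2)x^2 + 5x - 11/12
(-2∇) J f = -16x^3 + 19x^2 - 10x + 11/6
J ((-2∇) ∘ J) f = -4x^4 + (19/3)x^3 - 5x^2 + (11/6)x
∇ J ((-2∇) ∘ J) f = -16x^3 + 43x^2 - 45x + 103/6
(-2∇) J ((-2∇) ∘ J) f = 32x^3 - 86x^2 + 90x - 103/3
(-(((-2∇) ∘ J)^2)) f = -32x^3 + 86x^2 - 90x + 103/3

the image equals g(x) = -32x^3 + 86x^2 - 90x + 103/3


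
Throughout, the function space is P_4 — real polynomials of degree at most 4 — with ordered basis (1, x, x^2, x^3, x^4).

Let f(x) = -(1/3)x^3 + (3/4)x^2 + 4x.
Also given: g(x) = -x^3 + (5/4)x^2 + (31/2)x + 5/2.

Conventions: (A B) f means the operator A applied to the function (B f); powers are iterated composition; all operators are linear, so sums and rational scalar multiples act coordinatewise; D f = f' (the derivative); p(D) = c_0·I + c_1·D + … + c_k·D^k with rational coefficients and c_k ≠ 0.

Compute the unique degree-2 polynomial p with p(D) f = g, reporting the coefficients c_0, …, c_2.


p(D) = 3·I + D − D^2, i.e. c_0 = 3, c_1 = 1, c_2 = -1

D^0 f = -(1/3)x^3 + (3/4)x^2 + 4x
D^1 f = -x^2 + (3/2)x + 4
D^2 f = -2x + 3/2
matching coefficients of g against c_0 f + c_1 Df + … from the top degree down determines the c_i
solution: c_0 = 3, c_1 = 1, c_2 = -1


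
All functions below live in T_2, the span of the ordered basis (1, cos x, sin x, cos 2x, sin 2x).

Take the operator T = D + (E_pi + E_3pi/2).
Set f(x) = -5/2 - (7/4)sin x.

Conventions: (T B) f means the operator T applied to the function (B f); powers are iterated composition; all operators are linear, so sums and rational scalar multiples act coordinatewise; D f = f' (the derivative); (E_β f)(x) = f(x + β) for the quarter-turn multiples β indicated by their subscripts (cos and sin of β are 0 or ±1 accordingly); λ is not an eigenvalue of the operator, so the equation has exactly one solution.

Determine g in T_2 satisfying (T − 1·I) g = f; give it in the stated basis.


g(x) = -5/2 + (7/8)sin x

write g with unknown coordinates in the stated basis and equate coefficients in (T − 1·I) g = f
solving from the highest basis element down gives g = -5/2 + (7/8)sin x
check: T g = -5 - (7/8)sin x
so T g − 1·g = -5/2 - (7/4)sin x = f ✓


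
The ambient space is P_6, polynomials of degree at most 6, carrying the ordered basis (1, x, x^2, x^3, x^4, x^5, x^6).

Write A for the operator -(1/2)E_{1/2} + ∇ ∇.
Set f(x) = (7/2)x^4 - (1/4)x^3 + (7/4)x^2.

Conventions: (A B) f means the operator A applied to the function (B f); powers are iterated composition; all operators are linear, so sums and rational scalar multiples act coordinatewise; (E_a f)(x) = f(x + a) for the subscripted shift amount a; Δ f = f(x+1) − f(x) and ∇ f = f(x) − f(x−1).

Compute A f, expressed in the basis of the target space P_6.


E_{1/2} f = (7/2)x^4 + (27/4)x^3 + (53/8)x^2 + (53/16)x + 5/8
(-(1/2)E_{1/2}) f = -(7/4)x^4 - (27/8)x^3 - (53/16)x^2 - (53/32)x - 5/16
∇ f = 14x^3 - (87/4)x^2 + (73/4)x - 11/2
∇ ∇ f = 42x^2 - (171/2)x + 54
(-(1/2)E_{1/2} + ∇ ∇) f = -(7/4)x^4 - (27/8)x^3 + (619/16)x^2 - (2789/32)x + 859/16

g(x) = -(7/4)x^4 - (27/8)x^3 + (619/16)x^2 - (2789/32)x + 859/16


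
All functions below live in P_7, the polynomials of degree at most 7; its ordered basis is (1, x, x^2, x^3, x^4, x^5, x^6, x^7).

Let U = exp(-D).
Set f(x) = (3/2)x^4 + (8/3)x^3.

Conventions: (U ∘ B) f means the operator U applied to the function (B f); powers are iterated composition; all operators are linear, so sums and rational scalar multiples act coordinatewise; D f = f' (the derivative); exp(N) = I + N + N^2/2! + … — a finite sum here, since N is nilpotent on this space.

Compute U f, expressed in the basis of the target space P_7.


order-1 term: -6x^3 - 8x^2
order-2 term: 9x^2 + 8x
order-3 term: -6x - 8/3
order-4 term: 3/2
the series for exp(-D) f terminates at order 4
exp(-D) f = (3/2)x^4 - (10/3)x^3 + x^2 + 2x - 7/6

g(x) = (3/2)x^4 - (10/3)x^3 + x^2 + 2x - 7/6


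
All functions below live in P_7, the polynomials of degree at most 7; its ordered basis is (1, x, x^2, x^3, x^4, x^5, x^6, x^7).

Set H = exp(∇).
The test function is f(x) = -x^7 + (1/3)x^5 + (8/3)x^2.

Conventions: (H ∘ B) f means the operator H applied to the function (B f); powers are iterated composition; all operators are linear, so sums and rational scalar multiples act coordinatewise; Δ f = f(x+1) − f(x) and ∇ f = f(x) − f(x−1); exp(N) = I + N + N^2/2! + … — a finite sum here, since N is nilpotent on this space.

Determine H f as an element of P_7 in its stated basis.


order-1 term: -7x^6 + 21x^5 - (100/3)x^4 + (95/3)x^3 - (53/3)x^2 + (32/3)x - 10/3
order-2 term: -21x^5 + 105x^4 - (725/3)x^3 + 305x^2 - (616/3)x + 182/3
order-3 term: -35x^4 + 210x^3 - (1565/3)x^2 + 620x - 878/3
order-4 term: -35x^3 + 210x^2 - (1360/3)x + 1040/3
order-5 term: -21x^2 + 105x - 419/3
order-6 term: -7x + 21
order-7 term: -1
the series for exp(∇) f terminates at order 7
exp(∇) f = -x^7 - 7x^6 + (1/3)x^5 + (110/3)x^4 - 35x^3 - (128/3)x^2 + 70x - 25/3

the image equals g(x) = -x^7 - 7x^6 + (1/3)x^5 + (110/3)x^4 - 35x^3 - (128/3)x^2 + 70x - 25/3


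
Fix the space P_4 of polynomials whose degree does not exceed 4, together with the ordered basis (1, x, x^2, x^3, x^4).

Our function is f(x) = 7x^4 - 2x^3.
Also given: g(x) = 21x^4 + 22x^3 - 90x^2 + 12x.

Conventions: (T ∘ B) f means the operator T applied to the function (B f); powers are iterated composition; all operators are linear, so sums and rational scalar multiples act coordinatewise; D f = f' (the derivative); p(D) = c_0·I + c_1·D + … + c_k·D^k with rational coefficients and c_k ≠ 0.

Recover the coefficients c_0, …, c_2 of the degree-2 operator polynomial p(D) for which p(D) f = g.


D^0 f = 7x^4 - 2x^3
D^1 f = 28x^3 - 6x^2
D^2 f = 84x^2 - 12x
matching coefficients of g against c_0 f + c_1 Df + … from the top degree down determines the c_i
solution: c_0 = 3, c_1 = 1, c_2 = -1

c_0 = 3, c_1 = 1, c_2 = -1


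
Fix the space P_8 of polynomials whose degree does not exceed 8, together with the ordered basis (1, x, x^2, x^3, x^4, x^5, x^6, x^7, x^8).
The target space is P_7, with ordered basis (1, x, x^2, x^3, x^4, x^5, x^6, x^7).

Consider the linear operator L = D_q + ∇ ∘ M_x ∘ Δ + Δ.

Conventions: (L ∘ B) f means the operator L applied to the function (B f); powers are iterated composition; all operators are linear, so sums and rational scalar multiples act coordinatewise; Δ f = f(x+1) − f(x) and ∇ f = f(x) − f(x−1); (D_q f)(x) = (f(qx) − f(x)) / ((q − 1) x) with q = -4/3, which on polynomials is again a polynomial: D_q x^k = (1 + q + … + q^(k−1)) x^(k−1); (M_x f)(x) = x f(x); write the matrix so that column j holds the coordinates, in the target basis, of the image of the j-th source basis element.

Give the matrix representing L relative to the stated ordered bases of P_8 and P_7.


image of 1: 0
image of x: 3
image of x^2: (17/3)x
image of x^3: (121/9)x^2 + 2
image of x^4: (515/27)x^3 + 10x
image of x^5: (2611/81)x^4 + 30x^2 + 2
image of x^6: (9725/243)x^5 + 70x^3 + 14x
image of x^7: (43477/729)x^6 + 140x^4 + 56x^2 + 2
image of x^8: (149039/2187)x^7 + 252x^5 + 168x^3 + 18x
each image's coordinates form column j of the matrix

the matrix is [[0, 3, 0, 2, 0, 2, 0, 2, 0]; [0, 0, 17/3, 0, 10, 0, 14, 0, 18]; [0, 0, 0, 121/9, 0, 30, 0, 56, 0]; [0, 0, 0, 0, 515/27, 0, 70, 0, 168]; [0, 0, 0, 0, 0, 2611/81, 0, 140, 0]; [0, 0, 0, 0, 0, 0, 9725/243, 0, 252]; [0, 0, 0, 0, 0, 0, 0, 43477/729, 0]; [0, 0, 0, 0, 0, 0, 0, 0, 149039/2187]] (rows listed top to bottom)


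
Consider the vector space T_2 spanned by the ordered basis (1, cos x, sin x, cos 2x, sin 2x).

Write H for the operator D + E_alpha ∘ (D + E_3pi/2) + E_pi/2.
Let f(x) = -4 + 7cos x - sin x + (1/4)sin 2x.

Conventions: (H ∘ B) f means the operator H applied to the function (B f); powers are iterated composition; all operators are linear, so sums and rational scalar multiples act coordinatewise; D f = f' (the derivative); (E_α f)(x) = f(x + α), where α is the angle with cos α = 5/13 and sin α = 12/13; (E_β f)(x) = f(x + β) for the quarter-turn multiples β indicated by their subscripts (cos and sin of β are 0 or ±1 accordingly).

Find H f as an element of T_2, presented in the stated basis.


g(x) = -8 - 2cos x - 14sin x - (5/169)cos 2x - (145/338)sin 2x

D f = -cos x - 7sin x + (1/2)cos 2x
D f = -cos x - 7sin x + (1/2)cos 2x
E_3pi/2 f = -4 + cos x + 7sin x - (1/4)sin 2x
(D + E_3pi/2) f = -4 + (1/2)cos 2x - (1/4)sin 2x
E_alpha (D + E_3pi/2) f = -4 - (179/338)cos 2x - (121/676)sin 2x
E_pi/2 f = -4 - cos x - 7sin x - (1/4)sin 2x
(D + E_alpha ∘ (D + E_3pi/2) + E_pi/2) f = -8 - 2cos x - 14sin x - (5/169)cos 2x - (145/338)sin 2x


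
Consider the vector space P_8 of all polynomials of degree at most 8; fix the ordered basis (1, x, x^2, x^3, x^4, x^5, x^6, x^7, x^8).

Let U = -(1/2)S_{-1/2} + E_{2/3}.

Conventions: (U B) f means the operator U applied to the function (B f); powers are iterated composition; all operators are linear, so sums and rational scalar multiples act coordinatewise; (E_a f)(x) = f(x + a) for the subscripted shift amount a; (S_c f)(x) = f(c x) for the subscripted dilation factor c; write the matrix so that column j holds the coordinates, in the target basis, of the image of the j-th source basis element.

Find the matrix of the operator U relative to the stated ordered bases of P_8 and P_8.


image of 1: 1/2
image of x: (5/4)x + 2/3
image of x^2: (7/8)x^2 + (4/3)x + 4/9
image of x^3: (17/16)x^3 + 2x^2 + (4/3)x + 8/27
image of x^4: (31/32)x^4 + (8/3)x^3 + (8/3)x^2 + (32/27)x + 16/81
image of x^5: (65/64)x^5 + (10/3)x^4 + (40/9)x^3 + (80/27)x^2 + (80/81)x + 32/243
image of x^6: (127/128)x^6 + 4x^5 + (20/3)x^4 + (160/27)x^3 + (80/27)x^2 + (64/81)x + 64/729
image of x^7: (257/256)x^7 + (14/3)x^6 + (28/3)x^5 + (280/27)x^4 + (560/81)x^3 + (224/81)x^2 + (448/729)x + 128/2187
image of x^8: (511/512)x^8 + (16/3)x^7 + (112/9)x^6 + (448/27)x^5 + (1120/81)x^4 + (1792/243)x^3 + (1792/729)x^2 + (1024/2187)x + 256/6561
each image's coordinates form column j of the matrix

the matrix is [[1/2, 2/3, 4/9, 8/27, 16/81, 32/243, 64/729, 128/2187, 256/6561]; [0, 5/4, 4/3, 4/3, 32/27, 80/81, 64/81, 448/729, 1024/2187]; [0, 0, 7/8, 2, 8/3, 80/27, 80/27, 224/81, 1792/729]; [0, 0, 0, 17/16, 8/3, 40/9, 160/27, 560/81, 1792/243]; [0, 0, 0, 0, 31/32, 10/3, 20/3, 280/27, 1120/81]; [0, 0, 0, 0, 0, 65/64, 4, 28/3, 448/27]; [0, 0, 0, 0, 0, 0, 127/128, 14/3, 112/9]; [0, 0, 0, 0, 0, 0, 0, 257/256, 16/3]; [0, 0, 0, 0, 0, 0, 0, 0, 511/512]] (rows listed top to bottom)


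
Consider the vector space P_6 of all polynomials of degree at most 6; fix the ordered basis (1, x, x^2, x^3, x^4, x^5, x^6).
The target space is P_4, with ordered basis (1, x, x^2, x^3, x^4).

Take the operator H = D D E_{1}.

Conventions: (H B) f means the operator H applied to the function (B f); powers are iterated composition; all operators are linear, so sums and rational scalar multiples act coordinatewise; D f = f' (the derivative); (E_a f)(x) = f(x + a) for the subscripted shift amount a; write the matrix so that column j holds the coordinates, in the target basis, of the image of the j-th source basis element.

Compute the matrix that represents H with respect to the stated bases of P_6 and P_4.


the matrix is [[0, 0, 2, 6, 12, 20, 30]; [0, 0, 0, 6, 24, 60, 120]; [0, 0, 0, 0, 12, 60, 180]; [0, 0, 0, 0, 0, 20, 120]; [0, 0, 0, 0, 0, 0, 30]] (rows listed top to bottom)

image of 1: 0
image of x: 0
image of x^2: 2
image of x^3: 6x + 6
image of x^4: 12x^2 + 24x + 12
image of x^5: 20x^3 + 60x^2 + 60x + 20
image of x^6: 30x^4 + 120x^3 + 180x^2 + 120x + 30
each image's coordinates form column j of the matrix
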